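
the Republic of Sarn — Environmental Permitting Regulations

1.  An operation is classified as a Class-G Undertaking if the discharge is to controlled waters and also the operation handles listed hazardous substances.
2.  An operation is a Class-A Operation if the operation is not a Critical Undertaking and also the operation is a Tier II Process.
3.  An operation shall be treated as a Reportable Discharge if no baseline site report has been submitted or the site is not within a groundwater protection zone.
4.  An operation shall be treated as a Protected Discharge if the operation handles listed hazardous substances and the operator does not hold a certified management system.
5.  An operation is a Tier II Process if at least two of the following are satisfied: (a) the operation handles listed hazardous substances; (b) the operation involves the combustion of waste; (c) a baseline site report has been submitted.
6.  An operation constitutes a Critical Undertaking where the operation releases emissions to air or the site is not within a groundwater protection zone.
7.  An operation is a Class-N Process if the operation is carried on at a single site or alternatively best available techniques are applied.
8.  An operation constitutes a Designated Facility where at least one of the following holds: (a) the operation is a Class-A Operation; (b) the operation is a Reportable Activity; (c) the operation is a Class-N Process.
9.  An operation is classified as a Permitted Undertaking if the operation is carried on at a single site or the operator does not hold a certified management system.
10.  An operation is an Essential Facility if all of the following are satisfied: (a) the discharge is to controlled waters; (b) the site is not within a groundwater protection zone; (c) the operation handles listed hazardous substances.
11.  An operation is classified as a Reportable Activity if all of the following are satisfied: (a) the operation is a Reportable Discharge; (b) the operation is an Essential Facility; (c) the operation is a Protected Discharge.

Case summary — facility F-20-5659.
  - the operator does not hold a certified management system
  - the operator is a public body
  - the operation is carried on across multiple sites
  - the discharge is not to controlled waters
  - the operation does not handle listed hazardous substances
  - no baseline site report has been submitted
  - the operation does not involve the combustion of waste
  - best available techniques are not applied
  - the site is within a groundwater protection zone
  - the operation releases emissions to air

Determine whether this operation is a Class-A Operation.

No

Under paragraph 6: the operation releases emissions to air? yes; or the site is not within a groundwater protection zone? no. So the operation is a Critical Undertaking.
Under paragraph 5: the operation handles listed hazardous substances? no; the operation involves the combustion of waste? no; a baseline site report has been submitted? no — 0 of 3 hold (need ≥2) → not satisfied.
Under paragraph 2: not a Critical Undertaking (paragraph 6)? no; and Tier II Process (paragraph 5)? no. So the operation is not a Class-A Operation.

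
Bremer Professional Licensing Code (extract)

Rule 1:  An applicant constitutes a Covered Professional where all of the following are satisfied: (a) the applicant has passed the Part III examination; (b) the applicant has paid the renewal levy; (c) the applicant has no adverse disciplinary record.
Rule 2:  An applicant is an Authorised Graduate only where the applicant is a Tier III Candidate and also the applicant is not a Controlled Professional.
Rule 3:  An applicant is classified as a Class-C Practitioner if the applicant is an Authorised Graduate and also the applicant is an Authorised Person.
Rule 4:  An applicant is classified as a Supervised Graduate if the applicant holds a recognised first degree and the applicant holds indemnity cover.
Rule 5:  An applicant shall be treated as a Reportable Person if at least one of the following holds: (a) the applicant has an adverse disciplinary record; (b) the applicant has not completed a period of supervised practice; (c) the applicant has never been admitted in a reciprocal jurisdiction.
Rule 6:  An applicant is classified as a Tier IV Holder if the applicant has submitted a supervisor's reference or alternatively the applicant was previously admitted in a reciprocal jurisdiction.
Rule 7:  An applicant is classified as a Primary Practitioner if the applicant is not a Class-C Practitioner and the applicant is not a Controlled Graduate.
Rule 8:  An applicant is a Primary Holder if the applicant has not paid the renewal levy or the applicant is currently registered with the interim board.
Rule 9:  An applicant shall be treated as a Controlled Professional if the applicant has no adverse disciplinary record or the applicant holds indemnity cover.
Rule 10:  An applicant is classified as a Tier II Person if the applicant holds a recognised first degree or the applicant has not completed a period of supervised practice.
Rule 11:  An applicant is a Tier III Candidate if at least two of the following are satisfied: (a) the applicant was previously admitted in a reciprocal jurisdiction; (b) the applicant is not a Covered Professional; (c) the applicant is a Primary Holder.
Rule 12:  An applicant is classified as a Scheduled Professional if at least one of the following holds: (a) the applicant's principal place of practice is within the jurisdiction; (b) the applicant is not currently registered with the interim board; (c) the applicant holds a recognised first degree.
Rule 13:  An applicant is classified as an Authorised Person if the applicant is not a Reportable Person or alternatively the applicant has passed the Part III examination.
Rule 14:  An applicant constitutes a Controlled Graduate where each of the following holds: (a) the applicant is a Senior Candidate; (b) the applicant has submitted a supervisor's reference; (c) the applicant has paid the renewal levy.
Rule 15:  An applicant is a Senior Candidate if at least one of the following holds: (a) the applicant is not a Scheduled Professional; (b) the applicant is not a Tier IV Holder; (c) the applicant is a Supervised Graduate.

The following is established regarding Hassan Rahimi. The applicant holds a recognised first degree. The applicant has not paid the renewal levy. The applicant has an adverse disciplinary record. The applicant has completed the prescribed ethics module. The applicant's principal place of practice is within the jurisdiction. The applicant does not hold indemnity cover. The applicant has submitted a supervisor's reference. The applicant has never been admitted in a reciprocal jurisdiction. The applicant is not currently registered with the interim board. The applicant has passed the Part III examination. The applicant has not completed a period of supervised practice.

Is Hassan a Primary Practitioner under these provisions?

rule 1 — Covered Professional: [the applicant has passed the Part III examination? yes] AND [the applicant has paid the renewal levy? no] AND [the applicant has no adverse disciplinary record? no] → not satisfied.
rule 8 — Primary Holder: [the applicant has not paid the renewal levy? yes] OR [the applicant is currently registered with the interim board? no] → satisfied.
rule 11 — Tier III Candidate: the applicant was previously admitted in a reciprocal jurisdiction? no; not a Covered Professional (rule 1)? yes; Primary Holder (rule 8)? yes — 2 of 3 hold (need ≥2) → satisfied.
rule 9 — Controlled Professional: [the applicant has no adverse disciplinary record? no] OR [the applicant holds indemnity cover? no] → not satisfied.
rule 2 — Authorised Graduate: [Tier III Candidate (rule 11)? yes] AND [not a Controlled Professional (rule 9)? yes] → satisfied.
rule 5 — Reportable Person: [the applicant has an adverse disciplinary record? yes] OR [the applicant has not completed a period of supervised practice? yes] OR [the applicant has never been admitted in a reciprocal jurisdiction? yes] → satisfied.
rule 13 — Authorised Person: [not a Reportable Person (rule 5)? no] OR [the applicant has passed the Part III examination? yes] → satisfied.
rule 3 — Class-C Practitioner: [Authorised Graduate (rule 2)? yes] AND [Authorised Person (rule 13)? yes] → satisfied.
rule 12 — Scheduled Professional: [the applicant's principal place of practice is within the jurisdiction? yes] OR [the applicant is not currently registered with the interim board? yes] OR [the applicant holds a recognised first degree? yes] → satisfied.
rule 6 — Tier IV Holder: [the applicant has submitted a supervisor's reference? yes] OR [the applicant was previously admitted in a reciprocal jurisdiction? no] → satisfied.
rule 4 — Supervised Graduate: [the applicant holds a recognised first degree? yes] AND [the applicant holds indemnity cover? no] → not satisfied.
rule 15 — Senior Candidate: [not a Scheduled Professional (rule 12)? no] OR [not a Tier IV Holder (rule 6)? no] OR [Supervised Graduate (rule 4)? no] → not satisfied.
rule 14 — Controlled Graduate: [Senior Candidate (rule 15)? no] AND [the applicant has submitted a supervisor's reference? yes] AND [the applicant has paid the renewal levy? no] → not satisfied.
rule 7 — Primary Practitioner: [not a Class-C Practitioner (rule 3)? no] AND [not a Controlled Graduate (rule 14)? yes] → not satisfied.

No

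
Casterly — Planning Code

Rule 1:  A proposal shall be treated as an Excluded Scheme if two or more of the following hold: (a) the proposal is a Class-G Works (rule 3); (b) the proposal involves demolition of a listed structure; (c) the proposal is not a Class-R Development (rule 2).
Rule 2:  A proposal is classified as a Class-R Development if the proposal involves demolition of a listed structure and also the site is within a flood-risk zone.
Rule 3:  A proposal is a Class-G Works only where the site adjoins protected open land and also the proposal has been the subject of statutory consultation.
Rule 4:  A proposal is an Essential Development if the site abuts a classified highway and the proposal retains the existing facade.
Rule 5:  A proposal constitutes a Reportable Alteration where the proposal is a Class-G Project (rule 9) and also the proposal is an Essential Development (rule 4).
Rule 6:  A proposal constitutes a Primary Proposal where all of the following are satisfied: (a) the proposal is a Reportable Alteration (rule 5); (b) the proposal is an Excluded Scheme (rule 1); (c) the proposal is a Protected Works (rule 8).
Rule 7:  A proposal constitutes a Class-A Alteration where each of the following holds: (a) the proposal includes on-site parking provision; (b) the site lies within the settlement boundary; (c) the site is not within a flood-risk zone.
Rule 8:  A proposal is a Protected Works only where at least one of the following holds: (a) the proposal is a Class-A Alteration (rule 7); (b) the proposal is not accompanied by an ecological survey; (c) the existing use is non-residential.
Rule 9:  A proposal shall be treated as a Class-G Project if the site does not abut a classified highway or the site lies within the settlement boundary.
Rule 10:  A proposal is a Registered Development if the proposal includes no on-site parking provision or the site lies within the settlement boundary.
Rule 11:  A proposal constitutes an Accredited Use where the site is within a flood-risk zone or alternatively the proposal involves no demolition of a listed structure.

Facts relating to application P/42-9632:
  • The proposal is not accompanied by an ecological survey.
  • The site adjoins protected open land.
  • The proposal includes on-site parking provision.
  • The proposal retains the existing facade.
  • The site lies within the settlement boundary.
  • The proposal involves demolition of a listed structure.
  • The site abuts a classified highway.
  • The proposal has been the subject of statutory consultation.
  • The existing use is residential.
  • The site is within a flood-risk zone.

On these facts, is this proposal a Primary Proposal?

Yes

rule 9 — Class-G Project: [the site does not abut a classified highway? no] OR [the site lies within the settlement boundary? yes] → satisfied.
rule 4 — Essential Development: [the site abuts a classified highway? yes] AND [the proposal retains the existing facade? yes] → satisfied.
rule 5 — Reportable Alteration: [Class-G Project (rule 9)? yes] AND [Essential Development (rule 4)? yes] → satisfied.
rule 3 — Class-G Works: [the site adjoins protected open land? yes] AND [the proposal has been the subject of statutory consultation? yes] → satisfied.
rule 2 — Class-R Development: [the proposal involves demolition of a listed structure? yes] AND [the site is within a flood-risk zone? yes] → satisfied.
rule 1 — Excluded Scheme: Class-G Works (rule 3)? yes; the proposal involves demolition of a listed structure? yes; not a Class-R Development (rule 2)? no — 2 of 3 hold (need ≥2) → satisfied.
rule 7 — Class-A Alteration: [the proposal includes on-site parking provision? yes] AND [the site lies within the settlement boundary? yes] AND [the site is not within a flood-risk zone? no] → not satisfied.
rule 8 — Protected Works: [Class-A Alteration (rule 7)? no] OR [the proposal is not accompanied by an ecological survey? yes] OR [the existing use is non-residential? no] → satisfied.
rule 6 — Primary Proposal: [Reportable Alteration (rule 5)? yes] AND [Excluded Scheme (rule 1)? yes] AND [Protected Works (rule 8)? yes] → satisfied.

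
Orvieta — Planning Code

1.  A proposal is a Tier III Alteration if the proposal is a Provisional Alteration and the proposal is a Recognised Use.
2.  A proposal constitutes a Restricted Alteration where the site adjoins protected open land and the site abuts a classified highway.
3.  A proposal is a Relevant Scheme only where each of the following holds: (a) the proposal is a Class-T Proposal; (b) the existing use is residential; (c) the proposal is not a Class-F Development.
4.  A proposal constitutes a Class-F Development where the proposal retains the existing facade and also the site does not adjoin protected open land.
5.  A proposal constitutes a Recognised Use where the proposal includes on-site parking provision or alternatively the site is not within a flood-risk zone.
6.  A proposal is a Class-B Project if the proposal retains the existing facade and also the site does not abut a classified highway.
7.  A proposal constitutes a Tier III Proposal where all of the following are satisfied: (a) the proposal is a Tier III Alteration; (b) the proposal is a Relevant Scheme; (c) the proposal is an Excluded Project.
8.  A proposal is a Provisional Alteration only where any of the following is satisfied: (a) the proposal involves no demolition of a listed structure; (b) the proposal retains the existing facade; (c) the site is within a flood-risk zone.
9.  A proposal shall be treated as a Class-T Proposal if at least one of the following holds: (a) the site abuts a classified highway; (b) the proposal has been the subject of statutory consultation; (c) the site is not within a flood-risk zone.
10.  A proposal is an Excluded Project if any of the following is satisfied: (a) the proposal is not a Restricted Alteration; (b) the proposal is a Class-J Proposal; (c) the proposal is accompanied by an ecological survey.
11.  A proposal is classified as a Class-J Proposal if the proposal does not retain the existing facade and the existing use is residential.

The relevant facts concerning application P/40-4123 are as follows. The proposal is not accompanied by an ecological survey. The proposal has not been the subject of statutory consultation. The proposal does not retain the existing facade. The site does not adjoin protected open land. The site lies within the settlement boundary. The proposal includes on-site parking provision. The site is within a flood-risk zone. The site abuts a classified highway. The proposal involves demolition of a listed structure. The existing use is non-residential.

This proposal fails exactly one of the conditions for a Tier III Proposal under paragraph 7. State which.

paragraph 8 — Provisional Alteration: [the proposal involves no demolition of a listed structure? no] OR [the proposal retains the existing facade? no] OR [the site is within a flood-risk zone? yes] → satisfied.
paragraph 5 — Recognised Use: [the proposal includes on-site parking provision? yes] OR [the site is not within a flood-risk zone? no] → satisfied.
paragraph 1 — Tier III Alteration: [Provisional Alteration (paragraph 8)? yes] AND [Recognised Use (paragraph 5)? yes] → satisfied.
paragraph 9 — Class-T Proposal: [the site abuts a classified highway? yes] OR [the proposal has been the subject of statutory consultation? no] OR [the site is not within a flood-risk zone? no] → satisfied.
paragraph 4 — Class-F Development: [the proposal retains the existing facade? no] AND [the site does not adjoin protected open land? yes] → not satisfied.
paragraph 3 — Relevant Scheme: [Class-T Proposal (paragraph 9)? yes] AND [the existing use is residential? no] AND [not a Class-F Development (paragraph 4)? yes] → not satisfied.
paragraph 2 — Restricted Alteration: [the site adjoins protected open land? no] AND [the site abuts a classified highway? yes] → not satisfied.
paragraph 11 — Class-J Proposal: [the proposal does not retain the existing facade? yes] AND [the existing use is residential? no] → not satisfied.
paragraph 10 — Excluded Project: [not a Restricted Alteration (paragraph 2)? yes] OR [Class-J Proposal (paragraph 11)? no] OR [the proposal is accompanied by an ecological survey? no] → satisfied.
paragraph 7 — Tier III Proposal: [Tier III Alteration (paragraph 1)? yes] AND [Relevant Scheme (paragraph 3)? no] AND [Excluded Project (paragraph 10)? yes] → not satisfied.

Relevant Scheme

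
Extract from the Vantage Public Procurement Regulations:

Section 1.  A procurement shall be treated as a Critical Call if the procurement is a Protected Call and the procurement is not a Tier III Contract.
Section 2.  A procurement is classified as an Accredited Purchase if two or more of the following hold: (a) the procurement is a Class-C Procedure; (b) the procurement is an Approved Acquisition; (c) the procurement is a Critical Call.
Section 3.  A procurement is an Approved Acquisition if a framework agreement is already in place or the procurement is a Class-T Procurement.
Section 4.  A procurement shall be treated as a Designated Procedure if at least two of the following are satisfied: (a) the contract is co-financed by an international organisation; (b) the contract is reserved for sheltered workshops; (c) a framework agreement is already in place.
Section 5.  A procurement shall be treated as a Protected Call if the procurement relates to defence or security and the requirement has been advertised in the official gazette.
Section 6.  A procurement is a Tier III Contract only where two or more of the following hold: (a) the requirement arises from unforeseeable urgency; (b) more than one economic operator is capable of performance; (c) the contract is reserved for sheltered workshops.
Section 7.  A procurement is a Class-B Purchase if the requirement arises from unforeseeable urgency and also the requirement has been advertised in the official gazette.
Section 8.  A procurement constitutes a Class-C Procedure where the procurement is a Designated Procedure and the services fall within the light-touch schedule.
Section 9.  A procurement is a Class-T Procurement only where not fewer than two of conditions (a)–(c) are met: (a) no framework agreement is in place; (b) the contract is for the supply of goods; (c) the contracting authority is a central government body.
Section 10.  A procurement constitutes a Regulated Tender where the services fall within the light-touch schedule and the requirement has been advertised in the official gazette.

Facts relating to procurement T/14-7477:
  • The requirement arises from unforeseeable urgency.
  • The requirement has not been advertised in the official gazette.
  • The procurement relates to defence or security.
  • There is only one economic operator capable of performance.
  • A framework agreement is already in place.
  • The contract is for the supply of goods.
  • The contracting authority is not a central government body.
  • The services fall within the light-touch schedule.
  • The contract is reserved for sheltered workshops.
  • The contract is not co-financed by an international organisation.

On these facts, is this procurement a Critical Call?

Under section 5: the procurement relates to defence or security? yes; and the requirement has been advertised in the official gazette? no. So the procurement is not a Protected Call.
Under section 6: the requirement arises from unforeseeable urgency? yes; more than one economic operator is capable of performance? no; the contract is reserved for sheltered workshops? yes — 2 of 3 hold (need ≥2) → satisfied.
Under section 1: Protected Call (section 5)? no; and not a Tier III Contract (section 6)? no. So the procurement is not a Critical Call.

No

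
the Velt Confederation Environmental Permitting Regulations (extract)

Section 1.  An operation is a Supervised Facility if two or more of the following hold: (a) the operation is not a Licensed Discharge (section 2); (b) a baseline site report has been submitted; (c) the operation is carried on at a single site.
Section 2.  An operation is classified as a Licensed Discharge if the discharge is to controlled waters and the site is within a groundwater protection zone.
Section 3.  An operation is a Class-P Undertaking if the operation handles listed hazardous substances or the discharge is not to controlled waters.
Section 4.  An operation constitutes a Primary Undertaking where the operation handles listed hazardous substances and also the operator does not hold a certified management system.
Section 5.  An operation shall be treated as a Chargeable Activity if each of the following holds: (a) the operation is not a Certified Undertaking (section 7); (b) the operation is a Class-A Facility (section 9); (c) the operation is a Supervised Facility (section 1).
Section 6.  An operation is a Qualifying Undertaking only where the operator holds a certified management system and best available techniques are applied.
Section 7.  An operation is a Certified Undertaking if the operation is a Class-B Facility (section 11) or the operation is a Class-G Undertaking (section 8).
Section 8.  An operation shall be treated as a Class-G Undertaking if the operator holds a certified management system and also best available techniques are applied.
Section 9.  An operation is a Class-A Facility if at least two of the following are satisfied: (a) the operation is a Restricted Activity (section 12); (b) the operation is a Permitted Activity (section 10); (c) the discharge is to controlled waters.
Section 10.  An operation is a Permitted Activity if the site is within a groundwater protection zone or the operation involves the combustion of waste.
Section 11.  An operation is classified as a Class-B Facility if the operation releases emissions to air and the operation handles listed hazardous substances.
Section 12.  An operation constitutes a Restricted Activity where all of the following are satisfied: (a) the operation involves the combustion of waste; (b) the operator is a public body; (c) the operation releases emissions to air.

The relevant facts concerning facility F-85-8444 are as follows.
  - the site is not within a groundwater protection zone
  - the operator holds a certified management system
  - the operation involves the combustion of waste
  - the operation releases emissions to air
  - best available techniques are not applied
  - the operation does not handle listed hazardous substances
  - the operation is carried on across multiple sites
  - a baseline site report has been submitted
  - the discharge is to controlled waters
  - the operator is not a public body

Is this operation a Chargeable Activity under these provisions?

section 11 — Class-B Facility: [the operation releases emissions to air? yes] AND [the operation handles listed hazardous substances? no] → not satisfied.
section 8 — Class-G Undertaking: [the operator holds a certified management system? yes] AND [best available techniques are applied? no] → not satisfied.
section 7 — Certified Undertaking: [Class-B Facility (section 11)? no] OR [Class-G Undertaking (section 8)? no] → not satisfied.
section 12 — Restricted Activity: [the operation involves the combustion of waste? yes] AND [the operator is a public body? no] AND [the operation releases emissions to air? yes] → not satisfied.
section 10 — Permitted Activity: [the site is within a groundwater protection zone? no] OR [the operation involves the combustion of waste? yes] → satisfied.
section 9 — Class-A Facility: Restricted Activity (section 12)? no; Permitted Activity (section 10)? yes; the discharge is to controlled waters? yes — 2 of 3 hold (need ≥2) → satisfied.
section 2 — Licensed Discharge: [the discharge is to controlled waters? yes] AND [the site is within a groundwater protection zone? no] → not satisfied.
section 1 — Supervised Facility: not a Licensed Discharge (section 2)? yes; a baseline site report has been submitted? yes; the operation is carried on at a single site? no — 2 of 3 hold (need ≥2) → satisfied.
section 5 — Chargeable Activity: [not a Certified Undertaking (section 7)? yes] AND [Class-A Facility (section 9)? yes] AND [Supervised Facility (section 1)? yes] → satisfied.

Yes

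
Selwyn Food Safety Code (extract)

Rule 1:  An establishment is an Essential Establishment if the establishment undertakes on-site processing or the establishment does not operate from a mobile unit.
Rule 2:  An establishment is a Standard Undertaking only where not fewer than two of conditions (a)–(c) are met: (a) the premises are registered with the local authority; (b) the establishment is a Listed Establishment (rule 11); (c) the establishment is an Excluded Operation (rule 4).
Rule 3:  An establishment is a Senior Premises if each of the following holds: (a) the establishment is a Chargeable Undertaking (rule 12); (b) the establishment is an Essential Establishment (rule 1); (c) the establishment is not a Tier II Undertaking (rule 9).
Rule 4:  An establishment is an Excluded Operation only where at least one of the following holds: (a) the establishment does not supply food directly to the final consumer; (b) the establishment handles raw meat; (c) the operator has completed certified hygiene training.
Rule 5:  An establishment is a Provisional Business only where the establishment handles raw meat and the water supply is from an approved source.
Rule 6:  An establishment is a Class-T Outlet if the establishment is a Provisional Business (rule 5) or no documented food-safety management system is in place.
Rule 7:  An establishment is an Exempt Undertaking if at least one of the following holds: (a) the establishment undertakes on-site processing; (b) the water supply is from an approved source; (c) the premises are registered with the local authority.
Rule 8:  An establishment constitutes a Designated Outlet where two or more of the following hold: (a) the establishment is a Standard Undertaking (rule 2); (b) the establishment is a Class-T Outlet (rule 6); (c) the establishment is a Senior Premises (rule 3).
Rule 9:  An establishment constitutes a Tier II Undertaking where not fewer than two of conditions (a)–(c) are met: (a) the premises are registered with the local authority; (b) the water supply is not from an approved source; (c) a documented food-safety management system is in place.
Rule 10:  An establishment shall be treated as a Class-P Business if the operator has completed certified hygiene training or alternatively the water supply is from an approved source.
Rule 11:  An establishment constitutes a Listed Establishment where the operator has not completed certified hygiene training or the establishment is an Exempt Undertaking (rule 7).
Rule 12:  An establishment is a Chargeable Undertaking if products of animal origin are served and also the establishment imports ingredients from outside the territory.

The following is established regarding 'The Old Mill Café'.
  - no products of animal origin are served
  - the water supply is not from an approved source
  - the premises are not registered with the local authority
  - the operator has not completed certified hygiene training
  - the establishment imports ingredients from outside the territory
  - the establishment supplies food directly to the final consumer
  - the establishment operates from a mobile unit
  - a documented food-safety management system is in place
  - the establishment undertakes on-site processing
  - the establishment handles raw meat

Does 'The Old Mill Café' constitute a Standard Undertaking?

rule 7 — Exempt Undertaking: [the establishment undertakes on-site processing? yes] OR [the water supply is from an approved source? no] OR [the premises are registered with the local authority? no] → satisfied.
rule 11 — Listed Establishment: [the operator has not completed certified hygiene training? yes] OR [Exempt Undertaking (rule 7)? yes] → satisfied.
rule 4 — Excluded Operation: [the establishment does not supply food directly to the final consumer? no] OR [the establishment handles raw meat? yes] OR [the operator has completed certified hygiene training? no] → satisfied.
rule 2 — Standard Undertaking: the premises are registered with the local authority? no; Listed Establishment (rule 11)? yes; Excluded Operation (rule 4)? yes — 2 of 3 hold (need ≥2) → satisfied.

Yes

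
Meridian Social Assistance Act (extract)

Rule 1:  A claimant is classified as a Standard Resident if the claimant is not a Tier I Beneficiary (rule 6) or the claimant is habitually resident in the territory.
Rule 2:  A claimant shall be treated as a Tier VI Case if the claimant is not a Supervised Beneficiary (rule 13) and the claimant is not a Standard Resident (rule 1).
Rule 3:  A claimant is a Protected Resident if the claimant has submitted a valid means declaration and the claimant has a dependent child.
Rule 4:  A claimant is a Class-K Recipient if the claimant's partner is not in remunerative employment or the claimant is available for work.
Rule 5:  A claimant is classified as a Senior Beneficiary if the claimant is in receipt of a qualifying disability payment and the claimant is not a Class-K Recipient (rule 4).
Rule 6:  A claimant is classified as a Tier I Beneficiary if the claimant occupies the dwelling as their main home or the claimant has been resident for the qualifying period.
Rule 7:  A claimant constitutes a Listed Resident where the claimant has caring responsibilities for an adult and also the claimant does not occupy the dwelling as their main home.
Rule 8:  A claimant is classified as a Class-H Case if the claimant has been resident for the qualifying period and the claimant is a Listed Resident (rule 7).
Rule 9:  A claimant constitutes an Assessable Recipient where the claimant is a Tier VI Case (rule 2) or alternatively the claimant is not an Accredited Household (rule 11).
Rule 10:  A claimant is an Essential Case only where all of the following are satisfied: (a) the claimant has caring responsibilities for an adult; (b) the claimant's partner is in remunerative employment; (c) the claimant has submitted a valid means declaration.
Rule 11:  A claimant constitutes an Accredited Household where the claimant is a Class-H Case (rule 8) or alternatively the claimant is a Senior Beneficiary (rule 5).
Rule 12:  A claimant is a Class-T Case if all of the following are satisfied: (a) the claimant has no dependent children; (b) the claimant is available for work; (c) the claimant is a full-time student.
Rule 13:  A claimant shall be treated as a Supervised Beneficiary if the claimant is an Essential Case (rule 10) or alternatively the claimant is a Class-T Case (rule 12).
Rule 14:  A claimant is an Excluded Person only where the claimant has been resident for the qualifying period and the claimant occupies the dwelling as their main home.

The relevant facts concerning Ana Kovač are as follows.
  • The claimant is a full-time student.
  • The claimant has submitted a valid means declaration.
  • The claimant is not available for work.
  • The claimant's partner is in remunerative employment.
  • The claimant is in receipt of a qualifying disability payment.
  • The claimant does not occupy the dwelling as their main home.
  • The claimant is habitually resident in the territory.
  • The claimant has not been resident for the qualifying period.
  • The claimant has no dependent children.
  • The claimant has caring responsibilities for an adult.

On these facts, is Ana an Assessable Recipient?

No

rule 10 — Essential Case: [the claimant has caring responsibilities for an adult? yes] AND [the claimant's partner is in remunerative employment? yes] AND [the claimant has submitted a valid means declaration? yes] → satisfied.
rule 12 — Class-T Case: [the claimant has no dependent children? yes] AND [the claimant is available for work? no] AND [the claimant is a full-time student? yes] → not satisfied.
rule 13 — Supervised Beneficiary: [Essential Case (rule 10)? yes] OR [Class-T Case (rule 12)? no] → satisfied.
rule 6 — Tier I Beneficiary: [the claimant occupies the dwelling as their main home? no] OR [the claimant has been resident for the qualifying period? no] → not satisfied.
rule 1 — Standard Resident: [not a Tier I Beneficiary (rule 6)? yes] OR [the claimant is habitually resident in the territory? yes] → satisfied.
rule 2 — Tier VI Case: [not a Supervised Beneficiary (rule 13)? no] AND [not a Standard Resident (rule 1)? no] → not satisfied.
rule 7 — Listed Resident: [the claimant has caring responsibilities for an adult? yes] AND [the claimant does not occupy the dwelling as their main home? yes] → satisfied.
rule 8 — Class-H Case: [the claimant has been resident for the qualifying period? no] AND [Listed Resident (rule 7)? yes] → not satisfied.
rule 4 — Class-K Recipient: [the claimant's partner is not in remunerative employment? no] OR [the claimant is available for work? no] → not satisfied.
rule 5 — Senior Beneficiary: [the claimant is in receipt of a qualifying disability payment? yes] AND [not a Class-K Recipient (rule 4)? yes] → satisfied.
rule 11 — Accredited Household: [Class-H Case (rule 8)? no] OR [Senior Beneficiary (rule 5)? yes] → satisfied.
rule 9 — Assessable Recipient: [Tier VI Case (rule 2)? no] OR [not an Accredited Household (rule 11)? no] → not satisfied.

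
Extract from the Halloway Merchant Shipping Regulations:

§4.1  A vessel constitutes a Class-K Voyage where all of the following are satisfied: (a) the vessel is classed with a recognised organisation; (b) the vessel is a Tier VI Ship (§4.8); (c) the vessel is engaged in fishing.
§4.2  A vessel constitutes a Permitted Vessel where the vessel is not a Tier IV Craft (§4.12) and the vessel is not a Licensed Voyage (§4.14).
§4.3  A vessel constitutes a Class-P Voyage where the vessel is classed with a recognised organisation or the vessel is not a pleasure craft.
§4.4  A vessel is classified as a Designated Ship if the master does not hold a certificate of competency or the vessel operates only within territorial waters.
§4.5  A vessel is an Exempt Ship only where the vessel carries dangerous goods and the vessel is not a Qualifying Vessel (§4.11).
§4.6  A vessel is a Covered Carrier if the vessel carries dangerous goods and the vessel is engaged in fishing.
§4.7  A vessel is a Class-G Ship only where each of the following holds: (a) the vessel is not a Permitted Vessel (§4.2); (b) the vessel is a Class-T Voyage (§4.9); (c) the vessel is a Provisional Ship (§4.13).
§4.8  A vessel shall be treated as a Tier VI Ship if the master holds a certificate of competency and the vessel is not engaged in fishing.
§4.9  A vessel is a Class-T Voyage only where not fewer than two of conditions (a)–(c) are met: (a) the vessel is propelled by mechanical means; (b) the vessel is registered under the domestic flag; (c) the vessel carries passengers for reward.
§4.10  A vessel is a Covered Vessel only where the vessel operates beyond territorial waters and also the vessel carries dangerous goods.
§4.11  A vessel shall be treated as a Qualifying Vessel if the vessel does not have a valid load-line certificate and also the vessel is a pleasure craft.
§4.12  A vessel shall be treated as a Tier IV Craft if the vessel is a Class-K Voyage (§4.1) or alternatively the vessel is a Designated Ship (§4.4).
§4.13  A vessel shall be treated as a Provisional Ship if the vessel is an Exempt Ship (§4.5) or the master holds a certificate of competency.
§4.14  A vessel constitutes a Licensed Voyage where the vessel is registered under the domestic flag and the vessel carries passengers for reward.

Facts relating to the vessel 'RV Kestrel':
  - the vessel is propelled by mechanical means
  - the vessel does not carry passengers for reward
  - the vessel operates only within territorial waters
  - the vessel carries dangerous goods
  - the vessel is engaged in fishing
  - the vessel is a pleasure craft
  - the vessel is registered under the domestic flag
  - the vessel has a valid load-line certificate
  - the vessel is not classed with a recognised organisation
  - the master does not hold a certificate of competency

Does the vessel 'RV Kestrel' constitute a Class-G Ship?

Yes

§4.8 — Tier VI Ship: [the master holds a certificate of competency? no] AND [the vessel is not engaged in fishing? no] → not satisfied.
§4.1 — Class-K Voyage: [the vessel is classed with a recognised organisation? no] AND [Tier VI Ship (§4.8)? no] AND [the vessel is engaged in fishing? yes] → not satisfied.
§4.4 — Designated Ship: [the master does not hold a certificate of competency? yes] OR [the vessel operates only within territorial waters? yes] → satisfied.
§4.12 — Tier IV Craft: [Class-K Voyage (§4.1)? no] OR [Designated Ship (§4.4)? yes] → satisfied.
§4.14 — Licensed Voyage: [the vessel is registered under the domestic flag? yes] AND [the vessel carries passengers for reward? no] → not satisfied.
§4.2 — Permitted Vessel: [not a Tier IV Craft (§4.12)? no] AND [not a Licensed Voyage (§4.14)? yes] → not satisfied.
§4.9 — Class-T Voyage: the vessel is propelled by mechanical means? yes; the vessel is registered under the domestic flag? yes; the vessel carries passengers for reward? no — 2 of 3 hold (need ≥2) → satisfied.
§4.11 — Qualifying Vessel: [the vessel does not have a valid load-line certificate? no] AND [the vessel is a pleasure craft? yes] → not satisfied.
§4.5 — Exempt Ship: [the vessel carries dangerous goods? yes] AND [not a Qualifying Vessel (§4.11)? yes] → satisfied.
§4.13 — Provisional Ship: [Exempt Ship (§4.5)? yes] OR [the master holds a certificate of competency? no] → satisfied.
§4.7 — Class-G Ship: [not a Permitted Vessel (§4.2)? yes] AND [Class-T Voyage (§4.9)? yes] AND [Provisional Ship (§4.13)? yes] → satisfied.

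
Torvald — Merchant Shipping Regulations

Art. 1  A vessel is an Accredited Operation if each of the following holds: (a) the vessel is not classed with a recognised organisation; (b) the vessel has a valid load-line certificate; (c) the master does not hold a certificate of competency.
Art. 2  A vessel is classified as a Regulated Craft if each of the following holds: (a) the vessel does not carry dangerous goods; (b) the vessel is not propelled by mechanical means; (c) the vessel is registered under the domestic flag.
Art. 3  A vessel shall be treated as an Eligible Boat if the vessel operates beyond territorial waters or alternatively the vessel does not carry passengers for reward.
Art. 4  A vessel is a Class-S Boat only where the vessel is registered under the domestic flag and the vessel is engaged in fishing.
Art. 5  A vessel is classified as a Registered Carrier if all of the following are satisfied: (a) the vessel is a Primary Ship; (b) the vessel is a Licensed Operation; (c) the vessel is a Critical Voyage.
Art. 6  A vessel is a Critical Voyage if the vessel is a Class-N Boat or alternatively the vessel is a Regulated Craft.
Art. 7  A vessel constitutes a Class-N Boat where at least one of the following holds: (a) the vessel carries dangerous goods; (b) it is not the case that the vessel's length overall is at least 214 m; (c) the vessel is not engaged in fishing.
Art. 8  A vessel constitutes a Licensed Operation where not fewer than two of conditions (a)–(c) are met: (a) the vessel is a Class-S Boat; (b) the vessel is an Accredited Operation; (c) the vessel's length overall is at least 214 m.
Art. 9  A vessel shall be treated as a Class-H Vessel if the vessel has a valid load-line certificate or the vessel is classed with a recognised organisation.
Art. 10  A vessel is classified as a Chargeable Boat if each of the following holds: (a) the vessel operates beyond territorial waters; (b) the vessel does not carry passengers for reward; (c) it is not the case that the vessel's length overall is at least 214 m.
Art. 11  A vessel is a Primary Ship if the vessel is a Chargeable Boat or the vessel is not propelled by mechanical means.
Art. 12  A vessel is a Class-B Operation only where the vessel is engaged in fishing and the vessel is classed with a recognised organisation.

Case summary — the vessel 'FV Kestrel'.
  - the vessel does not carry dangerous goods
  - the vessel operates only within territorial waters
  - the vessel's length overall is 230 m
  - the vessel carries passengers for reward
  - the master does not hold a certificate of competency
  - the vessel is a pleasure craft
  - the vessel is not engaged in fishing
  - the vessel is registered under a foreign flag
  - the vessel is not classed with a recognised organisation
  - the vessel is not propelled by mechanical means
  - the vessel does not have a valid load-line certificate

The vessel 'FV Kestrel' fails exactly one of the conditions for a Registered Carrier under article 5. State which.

article 10 — Chargeable Boat: [the vessel operates beyond territorial waters? no] AND [the vessel does not carry passengers for reward? no] AND [vessel's length overall: 230 m ≥ 214 m? yes, so negated condition no] → not satisfied.
article 11 — Primary Ship: [Chargeable Boat (article 10)? no] OR [the vessel is not propelled by mechanical means? yes] → satisfied.
article 4 — Class-S Boat: [the vessel is registered under the domestic flag? no] AND [the vessel is engaged in fishing? no] → not satisfied.
article 1 — Accredited Operation: [the vessel is not classed with a recognised organisation? yes] AND [the vessel has a valid load-line certificate? no] AND [the master does not hold a certificate of competency? yes] → not satisfied.
article 8 — Licensed Operation: Class-S Boat (article 4)? no; Accredited Operation (article 1)? no; vessel's length overall: 230 m ≥ 214 m? yes — 1 of 3 hold (need ≥2) → not satisfied.
article 7 — Class-N Boat: [the vessel carries dangerous goods? no] OR [vessel's length overall: 230 m ≥ 214 m? yes, so negated condition no] OR [the vessel is not engaged in fishing? yes] → satisfied.
article 2 — Regulated Craft: [the vessel does not carry dangerous goods? yes] AND [the vessel is not propelled by mechanical means? yes] AND [the vessel is registered under the domestic flag? no] → not satisfied.
article 6 — Critical Voyage: [Class-N Boat (article 7)? yes] OR [Regulated Craft (article 2)? no] → satisfied.
article 5 — Registered Carrier: [Primary Ship (article 11)? yes] AND [Licensed Operation (article 8)? no] AND [Critical Voyage (article 6)? yes] → not satisfied.

Licensed Operation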